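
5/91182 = 5/91182 = 0.00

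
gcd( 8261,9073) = 1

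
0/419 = 0 = 0.00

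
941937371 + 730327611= 1672264982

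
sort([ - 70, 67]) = [ - 70,67]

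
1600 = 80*20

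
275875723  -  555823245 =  - 279947522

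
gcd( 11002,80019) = 1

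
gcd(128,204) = 4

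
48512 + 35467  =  83979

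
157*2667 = 418719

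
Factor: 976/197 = 2^4*61^1*197^(  -  1 )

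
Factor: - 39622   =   - 2^1*11^1*1801^1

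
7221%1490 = 1261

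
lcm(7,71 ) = 497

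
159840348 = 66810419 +93029929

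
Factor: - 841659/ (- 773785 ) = 3^1 * 5^( - 1) * 7^1*13^1 * 43^( - 1)*59^ ( - 1 )*61^( - 1)*3083^1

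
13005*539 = 7009695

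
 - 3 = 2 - 5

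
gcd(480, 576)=96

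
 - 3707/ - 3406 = 1 + 301/3406=1.09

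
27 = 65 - 38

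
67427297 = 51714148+15713149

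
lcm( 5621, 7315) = 533995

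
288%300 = 288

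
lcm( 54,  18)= 54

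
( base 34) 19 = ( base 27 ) 1G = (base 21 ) 21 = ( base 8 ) 53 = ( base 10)43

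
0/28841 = 0 = 0.00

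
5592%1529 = 1005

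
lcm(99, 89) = 8811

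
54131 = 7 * 7733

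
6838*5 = 34190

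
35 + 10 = 45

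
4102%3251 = 851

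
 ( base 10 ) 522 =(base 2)1000001010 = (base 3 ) 201100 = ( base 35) ew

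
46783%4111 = 1562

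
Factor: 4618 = 2^1* 2309^1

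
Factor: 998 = 2^1*499^1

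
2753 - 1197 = 1556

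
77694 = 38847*2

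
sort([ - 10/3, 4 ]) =[ - 10/3, 4 ] 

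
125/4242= 125/4242=0.03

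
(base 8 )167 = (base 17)70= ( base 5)434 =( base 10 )119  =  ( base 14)87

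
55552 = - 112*(-496)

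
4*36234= 144936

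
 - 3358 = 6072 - 9430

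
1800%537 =189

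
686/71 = 686/71 = 9.66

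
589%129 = 73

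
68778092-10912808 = 57865284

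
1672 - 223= 1449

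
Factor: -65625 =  - 3^1*5^5*7^1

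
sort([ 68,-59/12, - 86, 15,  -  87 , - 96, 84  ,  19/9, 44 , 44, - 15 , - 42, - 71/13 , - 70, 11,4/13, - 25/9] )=[ - 96,- 87, - 86, - 70 , - 42 , - 15,  -  71/13, - 59/12, - 25/9, 4/13 , 19/9,11,15 , 44, 44,68,  84 ]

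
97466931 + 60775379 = 158242310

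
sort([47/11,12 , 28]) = [ 47/11, 12, 28 ]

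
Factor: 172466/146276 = 889/754 =2^( - 1 )*7^1*13^ ( - 1 )*29^( - 1)*127^1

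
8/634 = 4/317 = 0.01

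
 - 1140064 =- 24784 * 46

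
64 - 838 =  - 774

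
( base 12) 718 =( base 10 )1028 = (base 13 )611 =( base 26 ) 1DE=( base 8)2004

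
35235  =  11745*3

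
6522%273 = 243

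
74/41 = 74/41 = 1.80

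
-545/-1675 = 109/335 =0.33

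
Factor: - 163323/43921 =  - 621/167 = -3^3*23^1*167^( - 1)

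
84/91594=42/45797 =0.00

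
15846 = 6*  2641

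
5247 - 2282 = 2965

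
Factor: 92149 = 43^1* 2143^1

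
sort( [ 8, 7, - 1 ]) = [ - 1, 7,  8]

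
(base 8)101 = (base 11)5A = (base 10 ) 65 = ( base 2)1000001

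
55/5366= 55/5366 = 0.01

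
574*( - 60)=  - 34440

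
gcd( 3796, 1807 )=13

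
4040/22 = 2020/11  =  183.64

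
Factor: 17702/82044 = 2^ ( - 1) *3^( - 2 )*43^ ( - 1 )  *  167^1  =  167/774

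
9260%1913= 1608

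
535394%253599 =28196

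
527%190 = 147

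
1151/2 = 1151/2=575.50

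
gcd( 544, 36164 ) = 4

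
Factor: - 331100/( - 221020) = 385/257 = 5^1*7^1*11^1*257^ ( - 1 )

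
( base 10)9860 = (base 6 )113352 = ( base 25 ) fja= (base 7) 40514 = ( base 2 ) 10011010000100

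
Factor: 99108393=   3^1 * 149^1*221719^1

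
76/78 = 38/39 = 0.97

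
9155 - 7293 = 1862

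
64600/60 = 1076 +2/3=1076.67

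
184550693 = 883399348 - 698848655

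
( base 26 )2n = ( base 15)50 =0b1001011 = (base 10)75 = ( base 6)203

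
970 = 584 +386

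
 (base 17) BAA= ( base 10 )3359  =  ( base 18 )a6b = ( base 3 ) 11121102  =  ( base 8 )6437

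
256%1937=256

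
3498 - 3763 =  - 265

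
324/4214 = 162/2107 =0.08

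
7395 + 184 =7579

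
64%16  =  0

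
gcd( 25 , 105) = 5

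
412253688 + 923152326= 1335406014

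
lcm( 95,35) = 665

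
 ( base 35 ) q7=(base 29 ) 12I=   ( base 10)917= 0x395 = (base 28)14L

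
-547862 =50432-598294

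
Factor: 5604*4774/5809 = 2^3*3^1*7^1*11^1*31^1*37^( - 1 ) * 157^( - 1)  *  467^1 = 26753496/5809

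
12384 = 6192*2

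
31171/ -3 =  - 10391 +2/3 = - 10390.33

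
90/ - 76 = -2  +  31/38=- 1.18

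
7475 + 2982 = 10457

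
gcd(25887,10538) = 1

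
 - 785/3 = -785/3 = -261.67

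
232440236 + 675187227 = 907627463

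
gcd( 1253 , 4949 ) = 7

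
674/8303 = 674/8303 = 0.08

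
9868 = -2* ( - 4934) 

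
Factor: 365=5^1*73^1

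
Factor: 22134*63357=2^1* 3^2*7^3*17^1*31^1 *431^1 =1402343838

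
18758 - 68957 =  - 50199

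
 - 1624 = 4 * ( - 406 ) 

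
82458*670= 55246860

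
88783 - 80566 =8217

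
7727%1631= 1203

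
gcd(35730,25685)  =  5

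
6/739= 6/739 = 0.01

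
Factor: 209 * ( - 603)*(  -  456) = 57468312 = 2^3*3^3*11^1*19^2*67^1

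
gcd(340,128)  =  4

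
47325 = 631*75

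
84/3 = 28  =  28.00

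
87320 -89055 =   -  1735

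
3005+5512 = 8517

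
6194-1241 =4953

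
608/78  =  304/39   =  7.79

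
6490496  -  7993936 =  - 1503440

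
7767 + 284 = 8051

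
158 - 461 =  - 303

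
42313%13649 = 1366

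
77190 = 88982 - 11792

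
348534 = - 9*(-38726) 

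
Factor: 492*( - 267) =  - 131364 = -2^2*3^2*41^1*89^1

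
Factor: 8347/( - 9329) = -17^1*19^ ( - 1 ) = - 17/19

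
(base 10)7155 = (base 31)7DP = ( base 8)15763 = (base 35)5TF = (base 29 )8el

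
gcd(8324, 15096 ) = 4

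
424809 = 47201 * 9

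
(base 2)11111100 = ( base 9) 310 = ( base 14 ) 140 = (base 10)252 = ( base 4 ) 3330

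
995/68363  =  995/68363 = 0.01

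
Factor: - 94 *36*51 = -172584 = - 2^3*3^3*17^1*47^1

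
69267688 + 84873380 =154141068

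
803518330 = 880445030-76926700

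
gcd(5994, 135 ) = 27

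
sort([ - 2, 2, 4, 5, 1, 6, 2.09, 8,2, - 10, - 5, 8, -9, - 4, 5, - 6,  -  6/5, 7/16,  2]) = [- 10, - 9, - 6, - 5, -4, - 2, -6/5,  7/16, 1,2 , 2,2, 2.09, 4, 5, 5, 6 , 8 , 8] 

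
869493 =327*2659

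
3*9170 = 27510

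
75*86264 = 6469800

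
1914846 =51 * 37546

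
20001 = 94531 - 74530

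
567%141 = 3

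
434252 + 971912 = 1406164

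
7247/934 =7247/934 = 7.76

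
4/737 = 4/737  =  0.01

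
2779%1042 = 695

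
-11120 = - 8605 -2515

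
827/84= 827/84 = 9.85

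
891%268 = 87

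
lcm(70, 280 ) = 280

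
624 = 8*78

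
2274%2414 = 2274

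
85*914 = 77690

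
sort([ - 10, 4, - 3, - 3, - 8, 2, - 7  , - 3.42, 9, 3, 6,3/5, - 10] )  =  [ - 10, - 10, - 8, -7, - 3.42, - 3, - 3, 3/5,2, 3,4, 6 , 9] 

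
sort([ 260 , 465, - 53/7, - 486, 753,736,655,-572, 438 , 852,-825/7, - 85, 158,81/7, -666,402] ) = [ - 666, - 572, - 486,- 825/7, - 85, - 53/7, 81/7, 158, 260,402, 438 , 465, 655, 736, 753, 852 ]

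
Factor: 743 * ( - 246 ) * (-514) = 93947892 = 2^2*3^1*  41^1* 257^1*743^1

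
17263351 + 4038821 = 21302172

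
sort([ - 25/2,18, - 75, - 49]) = [-75, -49, - 25/2,  18]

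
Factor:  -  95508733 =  -95508733^1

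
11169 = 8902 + 2267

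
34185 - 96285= - 62100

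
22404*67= 1501068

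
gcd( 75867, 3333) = 33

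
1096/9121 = 1096/9121 = 0.12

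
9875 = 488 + 9387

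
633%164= 141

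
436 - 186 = 250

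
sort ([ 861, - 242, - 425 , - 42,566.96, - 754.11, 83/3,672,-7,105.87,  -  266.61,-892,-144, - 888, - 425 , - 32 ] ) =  [- 892,-888, - 754.11,  -  425 , - 425 ,-266.61,  -  242, - 144,- 42, - 32, - 7,83/3,105.87,566.96,672, 861]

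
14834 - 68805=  - 53971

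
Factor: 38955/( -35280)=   -  53/48 = - 2^(-4)*3^( - 1)*53^1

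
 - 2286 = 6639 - 8925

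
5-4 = 1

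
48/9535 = 48/9535 = 0.01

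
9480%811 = 559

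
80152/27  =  80152/27 =2968.59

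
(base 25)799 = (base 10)4609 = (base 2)1001000000001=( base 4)1020001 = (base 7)16303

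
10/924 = 5/462 = 0.01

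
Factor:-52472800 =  - 2^5*5^2*107^1*613^1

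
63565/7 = 9080 + 5/7 = 9080.71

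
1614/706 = 807/353 = 2.29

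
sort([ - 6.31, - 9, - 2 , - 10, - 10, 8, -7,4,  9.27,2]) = [ - 10, - 10,- 9,-7, - 6.31, - 2,2, 4,8,9.27]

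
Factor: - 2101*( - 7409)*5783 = 90019964947 = 11^1*31^1*191^1*239^1*5783^1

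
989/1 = 989 =989.00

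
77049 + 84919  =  161968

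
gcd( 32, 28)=4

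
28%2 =0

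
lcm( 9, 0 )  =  0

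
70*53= 3710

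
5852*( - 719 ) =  - 4207588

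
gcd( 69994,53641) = 79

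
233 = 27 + 206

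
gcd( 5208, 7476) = 84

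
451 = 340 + 111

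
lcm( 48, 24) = 48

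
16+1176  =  1192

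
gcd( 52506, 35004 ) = 17502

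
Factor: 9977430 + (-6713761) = 3263669 =359^1*9091^1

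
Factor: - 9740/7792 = - 2^( - 2) * 5^1  =  - 5/4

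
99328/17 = 99328/17  =  5842.82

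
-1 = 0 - 1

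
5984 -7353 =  - 1369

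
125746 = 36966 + 88780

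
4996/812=6+31/203 =6.15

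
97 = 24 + 73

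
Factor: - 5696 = - 2^6*89^1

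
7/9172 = 7/9172 = 0.00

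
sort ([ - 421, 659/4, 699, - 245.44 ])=[- 421, - 245.44,  659/4, 699 ]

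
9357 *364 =3405948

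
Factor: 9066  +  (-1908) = 7158 = 2^1 * 3^1 * 1193^1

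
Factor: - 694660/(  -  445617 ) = 2^2 * 3^( - 2)*5^1*47^1* 67^ ( - 1) = 940/603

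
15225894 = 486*31329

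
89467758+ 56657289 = 146125047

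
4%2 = 0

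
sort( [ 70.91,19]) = [19,  70.91] 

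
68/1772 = 17/443=0.04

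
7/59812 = 7/59812= 0.00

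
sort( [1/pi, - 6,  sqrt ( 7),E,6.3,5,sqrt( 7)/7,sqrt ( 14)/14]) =[-6,sqrt(14)/14, 1/pi,sqrt( 7)/7,sqrt ( 7 ), E,5, 6.3]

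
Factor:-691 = -691^1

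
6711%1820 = 1251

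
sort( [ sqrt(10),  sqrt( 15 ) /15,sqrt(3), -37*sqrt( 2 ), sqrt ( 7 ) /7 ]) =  [ - 37*sqrt(2),sqrt(15 ) /15,sqrt(7)/7, sqrt (3),  sqrt(10) ] 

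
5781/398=14+209/398=14.53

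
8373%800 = 373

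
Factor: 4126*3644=15035144 = 2^3*911^1*2063^1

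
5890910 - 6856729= - 965819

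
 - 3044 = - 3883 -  - 839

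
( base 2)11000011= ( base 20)9f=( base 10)195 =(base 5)1240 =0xc3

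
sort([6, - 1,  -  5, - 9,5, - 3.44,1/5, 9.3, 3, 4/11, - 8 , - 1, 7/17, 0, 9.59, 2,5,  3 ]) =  [ - 9 , - 8, - 5, - 3.44, - 1 , - 1,0,1/5, 4/11,7/17, 2, 3, 3 , 5,5,6,9.3, 9.59]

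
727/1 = 727 =727.00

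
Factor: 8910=2^1*3^4  *  5^1*11^1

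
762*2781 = 2119122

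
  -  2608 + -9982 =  - 12590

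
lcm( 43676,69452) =4236572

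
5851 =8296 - 2445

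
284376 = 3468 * 82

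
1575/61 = 25  +  50/61 = 25.82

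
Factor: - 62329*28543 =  - 17^1*23^1*73^1*157^1*397^1 = - 1779056647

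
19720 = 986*20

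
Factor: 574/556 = 2^( - 1)*7^1 *41^1*139^( - 1) = 287/278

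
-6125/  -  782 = 7 + 651/782= 7.83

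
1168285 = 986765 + 181520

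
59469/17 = 3498 + 3/17=3498.18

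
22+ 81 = 103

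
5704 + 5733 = 11437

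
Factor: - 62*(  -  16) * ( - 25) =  - 24800 = - 2^5 * 5^2*31^1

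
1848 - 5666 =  - 3818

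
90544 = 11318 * 8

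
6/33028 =3/16514 = 0.00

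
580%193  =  1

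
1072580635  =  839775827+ 232804808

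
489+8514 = 9003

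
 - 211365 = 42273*( - 5)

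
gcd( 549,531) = 9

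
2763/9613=2763/9613 = 0.29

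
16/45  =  16/45 = 0.36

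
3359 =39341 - 35982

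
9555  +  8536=18091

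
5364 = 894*6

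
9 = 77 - 68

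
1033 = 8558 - 7525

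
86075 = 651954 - 565879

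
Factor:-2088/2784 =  - 3/4 = - 2^( - 2)*3^1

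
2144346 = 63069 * 34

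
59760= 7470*8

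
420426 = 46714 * 9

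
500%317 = 183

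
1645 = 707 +938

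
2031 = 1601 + 430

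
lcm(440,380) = 8360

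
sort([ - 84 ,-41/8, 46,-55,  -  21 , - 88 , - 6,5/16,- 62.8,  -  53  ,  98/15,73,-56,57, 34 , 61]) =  [ - 88, - 84,-62.8,  -  56, - 55, - 53,-21 , - 6 , - 41/8 , 5/16,98/15, 34 , 46, 57,61, 73]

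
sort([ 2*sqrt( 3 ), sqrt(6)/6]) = [sqrt( 6)/6,2*sqrt (3) ] 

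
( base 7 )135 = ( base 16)4b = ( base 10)75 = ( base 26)2N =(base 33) 29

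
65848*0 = 0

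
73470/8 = 36735/4 = 9183.75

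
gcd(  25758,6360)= 318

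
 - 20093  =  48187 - 68280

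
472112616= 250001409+222111207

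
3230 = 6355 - 3125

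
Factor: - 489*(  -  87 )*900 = 38288700 =2^2*3^4*5^2 * 29^1*163^1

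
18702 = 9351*2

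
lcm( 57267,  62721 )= 1317141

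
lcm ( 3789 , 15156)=15156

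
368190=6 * 61365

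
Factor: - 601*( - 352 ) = 211552 = 2^5*11^1*601^1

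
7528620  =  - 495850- - 8024470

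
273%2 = 1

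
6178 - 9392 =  -3214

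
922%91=12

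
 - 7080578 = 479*( - 14782)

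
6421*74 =475154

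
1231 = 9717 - 8486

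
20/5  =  4 = 4.00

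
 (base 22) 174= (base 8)1202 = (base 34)iu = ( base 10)642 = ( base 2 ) 1010000010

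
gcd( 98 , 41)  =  1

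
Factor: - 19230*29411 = -565573530 = - 2^1*3^1*  5^1*641^1*29411^1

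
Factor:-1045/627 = -3^( - 1 )*5^1  =  - 5/3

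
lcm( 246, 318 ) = 13038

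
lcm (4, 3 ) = 12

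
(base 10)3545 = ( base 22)773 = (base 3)11212022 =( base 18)AGH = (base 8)6731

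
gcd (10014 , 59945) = 1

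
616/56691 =616/56691 = 0.01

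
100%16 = 4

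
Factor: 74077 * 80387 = 74077^1*80387^1 = 5954827799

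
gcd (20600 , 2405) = 5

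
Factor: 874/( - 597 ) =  - 2^1 * 3^(-1)*19^1 * 23^1*199^( - 1 ) 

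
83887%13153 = 4969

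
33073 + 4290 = 37363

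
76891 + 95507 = 172398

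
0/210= 0 = 0.00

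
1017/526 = 1017/526 = 1.93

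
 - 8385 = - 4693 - 3692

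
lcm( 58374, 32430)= 291870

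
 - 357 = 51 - 408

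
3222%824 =750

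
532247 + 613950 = 1146197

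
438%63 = 60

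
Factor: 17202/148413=2^1*47^1*811^(-1 )=94/811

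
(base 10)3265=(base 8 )6301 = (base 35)2NA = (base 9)4427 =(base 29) 3PH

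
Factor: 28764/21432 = 2^( - 1)*3^1*17^1*19^( - 1) = 51/38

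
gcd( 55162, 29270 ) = 2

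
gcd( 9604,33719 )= 7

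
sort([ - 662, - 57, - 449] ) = [-662,-449, - 57 ]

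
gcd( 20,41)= 1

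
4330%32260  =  4330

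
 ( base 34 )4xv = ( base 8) 13221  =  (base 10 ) 5777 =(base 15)1AA2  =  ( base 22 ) BKD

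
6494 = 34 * 191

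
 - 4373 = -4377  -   - 4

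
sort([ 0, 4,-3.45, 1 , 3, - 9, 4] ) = [  -  9, - 3.45,0 , 1, 3,4 , 4 ] 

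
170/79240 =17/7924 =0.00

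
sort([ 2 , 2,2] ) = [2,2, 2] 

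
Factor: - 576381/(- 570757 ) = 3^1 * 11^ ( - 2 ) *13^1*53^ (-1)*89^( - 1)*14779^1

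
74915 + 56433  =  131348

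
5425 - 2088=3337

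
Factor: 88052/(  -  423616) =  - 2^(  -  4 ) * 6619^( - 1 )*22013^1=- 22013/105904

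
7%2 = 1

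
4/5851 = 4/5851 = 0.00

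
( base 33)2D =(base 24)37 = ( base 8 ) 117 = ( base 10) 79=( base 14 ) 59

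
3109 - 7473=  - 4364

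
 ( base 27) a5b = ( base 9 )11172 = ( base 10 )7436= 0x1D0C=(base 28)9DG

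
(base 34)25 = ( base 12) 61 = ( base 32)29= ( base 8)111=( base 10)73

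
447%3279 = 447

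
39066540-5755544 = 33310996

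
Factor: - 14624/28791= - 2^5*3^( - 2)*7^( - 1) = - 32/63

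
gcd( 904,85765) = 1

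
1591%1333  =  258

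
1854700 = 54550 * 34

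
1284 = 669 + 615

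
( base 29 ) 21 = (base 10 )59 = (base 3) 2012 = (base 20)2J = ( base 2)111011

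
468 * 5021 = 2349828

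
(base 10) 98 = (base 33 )2W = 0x62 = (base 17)5d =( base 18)58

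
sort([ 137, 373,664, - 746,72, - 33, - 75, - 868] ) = [ - 868, - 746, - 75, - 33, 72 , 137,  373 , 664 ] 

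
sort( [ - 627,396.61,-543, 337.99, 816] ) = [ - 627, - 543,337.99, 396.61, 816]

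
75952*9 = 683568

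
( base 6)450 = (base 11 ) 149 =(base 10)174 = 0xAE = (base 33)59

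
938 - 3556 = - 2618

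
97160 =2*48580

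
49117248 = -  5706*(-8608)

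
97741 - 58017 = 39724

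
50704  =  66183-15479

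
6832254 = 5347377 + 1484877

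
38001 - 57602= - 19601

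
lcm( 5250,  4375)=26250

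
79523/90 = 883 + 53/90=883.59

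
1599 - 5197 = -3598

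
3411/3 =1137 = 1137.00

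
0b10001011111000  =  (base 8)21370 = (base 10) 8952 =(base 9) 13246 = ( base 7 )35046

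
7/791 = 1/113 = 0.01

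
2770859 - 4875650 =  - 2104791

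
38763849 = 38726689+37160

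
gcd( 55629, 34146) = 63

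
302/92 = 151/46 = 3.28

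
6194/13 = 476 + 6/13= 476.46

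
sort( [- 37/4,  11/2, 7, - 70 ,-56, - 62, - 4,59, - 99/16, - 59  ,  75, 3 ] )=[ - 70, - 62,  -  59,  -  56, - 37/4, - 99/16, - 4, 3,11/2, 7,59, 75] 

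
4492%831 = 337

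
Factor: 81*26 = 2^1*3^4 * 13^1= 2106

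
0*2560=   0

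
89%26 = 11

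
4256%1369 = 149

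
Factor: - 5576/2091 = - 2^3*3^ ( - 1) = - 8/3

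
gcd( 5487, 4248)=177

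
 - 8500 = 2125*( - 4)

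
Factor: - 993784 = - 2^3*11^1*23^1*491^1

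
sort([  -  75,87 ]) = [ - 75,  87 ]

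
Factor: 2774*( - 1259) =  - 3492466 = - 2^1  *  19^1*73^1*1259^1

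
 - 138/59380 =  - 1 +29621/29690 =- 0.00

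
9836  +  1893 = 11729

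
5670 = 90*63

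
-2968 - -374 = -2594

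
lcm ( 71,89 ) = 6319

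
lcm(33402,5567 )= 33402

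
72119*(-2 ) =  - 144238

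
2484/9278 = 1242/4639 = 0.27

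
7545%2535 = 2475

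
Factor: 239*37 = 8843 = 37^1*239^1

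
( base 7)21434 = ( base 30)5SQ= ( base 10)5366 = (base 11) 4039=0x14F6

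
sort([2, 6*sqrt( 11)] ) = [2,  6*sqrt( 11)] 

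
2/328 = 1/164 = 0.01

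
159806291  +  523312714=683119005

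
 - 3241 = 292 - 3533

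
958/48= 19 + 23/24 = 19.96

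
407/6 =67 + 5/6 =67.83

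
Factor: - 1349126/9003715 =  - 2^1 * 5^( - 1)*7^( - 1)*257249^(  -  1)*674563^1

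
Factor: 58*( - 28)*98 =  - 159152 =-2^4*7^3 * 29^1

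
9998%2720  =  1838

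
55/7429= 55/7429 =0.01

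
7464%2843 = 1778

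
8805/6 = 2935/2 = 1467.50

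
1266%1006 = 260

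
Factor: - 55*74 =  - 4070 = - 2^1*5^1*11^1*37^1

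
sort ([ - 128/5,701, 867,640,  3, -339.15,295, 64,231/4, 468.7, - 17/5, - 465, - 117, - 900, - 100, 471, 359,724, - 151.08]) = [-900, - 465, - 339.15,-151.08, - 117, - 100, - 128/5, - 17/5,3, 231/4,64, 295,359 , 468.7,471, 640, 701,724, 867]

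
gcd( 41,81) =1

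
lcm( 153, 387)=6579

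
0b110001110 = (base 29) dl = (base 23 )H7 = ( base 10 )398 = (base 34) BO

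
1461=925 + 536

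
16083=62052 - 45969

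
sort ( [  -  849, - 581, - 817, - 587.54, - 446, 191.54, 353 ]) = [ - 849, - 817,  -  587.54,-581,  -  446, 191.54, 353]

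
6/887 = 6/887 = 0.01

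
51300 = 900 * 57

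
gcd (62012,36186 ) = 74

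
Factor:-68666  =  -2^1*13^1*19^1*139^1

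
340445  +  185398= 525843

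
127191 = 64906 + 62285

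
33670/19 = 33670/19 = 1772.11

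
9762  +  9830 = 19592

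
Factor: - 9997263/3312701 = -3^5*7^ ( - 1)*47^( - 1)*10069^( - 1)*41141^1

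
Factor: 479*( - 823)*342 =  - 134822214=   -2^1*3^2*19^1* 479^1*823^1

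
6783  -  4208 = 2575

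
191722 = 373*514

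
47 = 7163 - 7116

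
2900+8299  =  11199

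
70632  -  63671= 6961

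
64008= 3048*21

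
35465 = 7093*5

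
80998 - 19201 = 61797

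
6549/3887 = 1 + 2662/3887 = 1.68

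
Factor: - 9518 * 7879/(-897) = 2^1*  3^(-1 ) * 13^( - 1)*23^( - 1 )*4759^1 * 7879^1 = 74992322/897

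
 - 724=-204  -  520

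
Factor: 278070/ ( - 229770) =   -  403/333=- 3^(-2)*13^1*31^1*37^( - 1) 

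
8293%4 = 1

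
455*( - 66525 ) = - 30268875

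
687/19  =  36+3/19  =  36.16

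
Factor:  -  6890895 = -3^2*5^1*11^1 * 13921^1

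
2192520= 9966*220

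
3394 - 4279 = -885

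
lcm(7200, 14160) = 424800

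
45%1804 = 45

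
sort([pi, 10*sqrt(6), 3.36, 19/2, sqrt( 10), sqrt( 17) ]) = [pi, sqrt( 10) , 3.36,sqrt ( 17), 19/2, 10*sqrt( 6) ] 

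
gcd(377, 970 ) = 1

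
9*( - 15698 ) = -141282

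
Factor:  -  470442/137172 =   -  2^ (-1)*71^(-1)*487^1 = -487/142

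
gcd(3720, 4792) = 8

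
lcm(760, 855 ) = 6840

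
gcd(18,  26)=2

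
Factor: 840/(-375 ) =-2^3*5^(-2)*7^1  =  -56/25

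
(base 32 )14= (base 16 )24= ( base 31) 15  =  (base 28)18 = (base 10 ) 36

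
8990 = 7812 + 1178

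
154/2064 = 77/1032 =0.07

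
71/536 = 71/536 = 0.13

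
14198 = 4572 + 9626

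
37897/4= 9474 + 1/4 = 9474.25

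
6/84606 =1/14101 = 0.00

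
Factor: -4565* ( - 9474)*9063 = 391963965030 =2^1 * 3^3*5^1*11^1 * 19^1*53^1* 83^1*1579^1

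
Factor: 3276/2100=39/25 = 3^1*5^( - 2) * 13^1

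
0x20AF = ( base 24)ecf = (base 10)8367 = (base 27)bco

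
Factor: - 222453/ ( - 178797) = 693/557 =3^2*7^1 * 11^1 *557^ ( - 1 ) 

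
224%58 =50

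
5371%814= 487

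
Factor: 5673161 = 13^2*33569^1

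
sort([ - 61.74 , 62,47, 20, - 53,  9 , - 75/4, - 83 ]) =[ - 83, - 61.74, - 53, - 75/4,9, 20,47,62]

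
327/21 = 109/7 = 15.57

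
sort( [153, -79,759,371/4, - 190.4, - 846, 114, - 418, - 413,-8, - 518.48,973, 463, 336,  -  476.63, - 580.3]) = [ -846, - 580.3, - 518.48, - 476.63, - 418, - 413, - 190.4, - 79,-8 , 371/4, 114 , 153 , 336, 463, 759,973 ] 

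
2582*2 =5164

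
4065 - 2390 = 1675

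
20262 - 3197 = 17065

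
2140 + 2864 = 5004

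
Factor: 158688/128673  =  2^5*17^( - 1 )*19^1*29^( - 1 ) = 608/493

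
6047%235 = 172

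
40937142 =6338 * 6459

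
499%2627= 499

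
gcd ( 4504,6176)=8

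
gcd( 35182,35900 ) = 718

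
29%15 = 14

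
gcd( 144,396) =36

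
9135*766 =6997410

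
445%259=186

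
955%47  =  15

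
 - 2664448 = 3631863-6296311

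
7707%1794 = 531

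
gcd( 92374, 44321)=1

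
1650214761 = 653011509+997203252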